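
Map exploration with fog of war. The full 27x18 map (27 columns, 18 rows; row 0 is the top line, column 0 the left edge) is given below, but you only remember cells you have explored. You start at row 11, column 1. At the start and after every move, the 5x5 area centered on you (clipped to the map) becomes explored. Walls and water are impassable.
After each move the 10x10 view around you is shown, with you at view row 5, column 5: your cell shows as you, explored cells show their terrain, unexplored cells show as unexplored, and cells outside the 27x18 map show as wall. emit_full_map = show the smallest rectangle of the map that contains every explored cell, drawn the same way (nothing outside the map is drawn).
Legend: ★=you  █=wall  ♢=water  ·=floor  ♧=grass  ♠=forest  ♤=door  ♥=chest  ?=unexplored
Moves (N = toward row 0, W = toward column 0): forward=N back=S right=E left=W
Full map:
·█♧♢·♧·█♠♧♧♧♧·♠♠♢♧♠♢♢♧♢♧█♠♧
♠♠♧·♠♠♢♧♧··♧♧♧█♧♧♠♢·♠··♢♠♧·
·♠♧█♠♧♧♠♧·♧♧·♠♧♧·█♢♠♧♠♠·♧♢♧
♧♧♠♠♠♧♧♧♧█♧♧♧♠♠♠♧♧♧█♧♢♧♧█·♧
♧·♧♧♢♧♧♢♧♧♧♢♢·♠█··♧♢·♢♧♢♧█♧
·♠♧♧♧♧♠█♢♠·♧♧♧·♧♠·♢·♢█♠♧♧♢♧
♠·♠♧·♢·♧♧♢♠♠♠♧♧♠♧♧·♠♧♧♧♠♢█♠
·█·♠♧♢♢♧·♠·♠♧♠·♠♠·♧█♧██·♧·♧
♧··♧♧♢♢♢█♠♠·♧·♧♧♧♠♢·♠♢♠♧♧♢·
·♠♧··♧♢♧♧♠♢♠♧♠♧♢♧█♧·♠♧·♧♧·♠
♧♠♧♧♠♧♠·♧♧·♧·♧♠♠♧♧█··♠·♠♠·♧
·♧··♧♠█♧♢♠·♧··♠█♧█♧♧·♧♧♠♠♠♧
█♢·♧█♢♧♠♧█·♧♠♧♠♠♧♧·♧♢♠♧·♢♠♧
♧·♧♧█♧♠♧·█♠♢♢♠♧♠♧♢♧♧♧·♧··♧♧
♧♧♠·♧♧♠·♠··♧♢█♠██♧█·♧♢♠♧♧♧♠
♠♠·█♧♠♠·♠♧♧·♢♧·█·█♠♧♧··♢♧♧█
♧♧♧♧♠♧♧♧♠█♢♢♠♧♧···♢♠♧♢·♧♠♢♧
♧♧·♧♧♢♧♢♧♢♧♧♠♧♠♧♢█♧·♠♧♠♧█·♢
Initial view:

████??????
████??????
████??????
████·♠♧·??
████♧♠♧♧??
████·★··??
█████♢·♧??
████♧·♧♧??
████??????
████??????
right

███???????
███???????
███???????
███·♠♧··??
███♧♠♧♧♠??
███·♧★·♧??
████♢·♧█??
███♧·♧♧█??
███???????
███???????

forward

███???????
███???????
███???????
███♧··♧♧??
███·♠♧··??
███♧♠★♧♠??
███·♧··♧??
████♢·♧█??
███♧·♧♧█??
███???????

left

████??????
████??????
████??????
████♧··♧♧?
████·♠♧··?
████♧★♧♧♠?
████·♧··♧?
█████♢·♧█?
████♧·♧♧█?
████??????

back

████??????
████??????
████♧··♧♧?
████·♠♧··?
████♧♠♧♧♠?
████·★··♧?
█████♢·♧█?
████♧·♧♧█?
████??????
████??????

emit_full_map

♧··♧♧
·♠♧··
♧♠♧♧♠
·★··♧
█♢·♧█
♧·♧♧█

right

███???????
███???????
███♧··♧♧??
███·♠♧··??
███♧♠♧♧♠??
███·♧★·♧??
████♢·♧█??
███♧·♧♧█??
███???????
███???????

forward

███???????
███???????
███???????
███♧··♧♧??
███·♠♧··??
███♧♠★♧♠??
███·♧··♧??
████♢·♧█??
███♧·♧♧█??
███???????

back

███???????
███???????
███♧··♧♧??
███·♠♧··??
███♧♠♧♧♠??
███·♧★·♧??
████♢·♧█??
███♧·♧♧█??
███???????
███???????

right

██????????
██????????
██♧··♧♧???
██·♠♧··♧??
██♧♠♧♧♠♧??
██·♧·★♧♠??
███♢·♧█♢??
██♧·♧♧█♧??
██????????
██????????

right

█?????????
█?????????
█♧··♧♧????
█·♠♧··♧♢??
█♧♠♧♧♠♧♠??
█·♧··★♠█??
██♢·♧█♢♧??
█♧·♧♧█♧♠??
█?????????
█?????????

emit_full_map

♧··♧♧??
·♠♧··♧♢
♧♠♧♧♠♧♠
·♧··★♠█
█♢·♧█♢♧
♧·♧♧█♧♠

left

██????????
██????????
██♧··♧♧???
██·♠♧··♧♢?
██♧♠♧♧♠♧♠?
██·♧·★♧♠█?
███♢·♧█♢♧?
██♧·♧♧█♧♠?
██????????
██????????

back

██????????
██♧··♧♧???
██·♠♧··♧♢?
██♧♠♧♧♠♧♠?
██·♧··♧♠█?
███♢·★█♢♧?
██♧·♧♧█♧♠?
██?♧♠·♧♧??
██????????
██????????

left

███???????
███♧··♧♧??
███·♠♧··♧♢
███♧♠♧♧♠♧♠
███·♧··♧♠█
████♢★♧█♢♧
███♧·♧♧█♧♠
███♧♧♠·♧♧?
███???????
███???????

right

██????????
██♧··♧♧???
██·♠♧··♧♢?
██♧♠♧♧♠♧♠?
██·♧··♧♠█?
███♢·★█♢♧?
██♧·♧♧█♧♠?
██♧♧♠·♧♧??
██????????
██????????

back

██♧··♧♧???
██·♠♧··♧♢?
██♧♠♧♧♠♧♠?
██·♧··♧♠█?
███♢·♧█♢♧?
██♧·♧★█♧♠?
██♧♧♠·♧♧??
██?♠·█♧♠??
██????????
██????????

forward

██????????
██♧··♧♧???
██·♠♧··♧♢?
██♧♠♧♧♠♧♠?
██·♧··♧♠█?
███♢·★█♢♧?
██♧·♧♧█♧♠?
██♧♧♠·♧♧??
██?♠·█♧♠??
██????????

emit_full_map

♧··♧♧??
·♠♧··♧♢
♧♠♧♧♠♧♠
·♧··♧♠█
█♢·★█♢♧
♧·♧♧█♧♠
♧♧♠·♧♧?
?♠·█♧♠?

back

██♧··♧♧???
██·♠♧··♧♢?
██♧♠♧♧♠♧♠?
██·♧··♧♠█?
███♢·♧█♢♧?
██♧·♧★█♧♠?
██♧♧♠·♧♧??
██?♠·█♧♠??
██????????
██????????

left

███♧··♧♧??
███·♠♧··♧♢
███♧♠♧♧♠♧♠
███·♧··♧♠█
████♢·♧█♢♧
███♧·★♧█♧♠
███♧♧♠·♧♧?
███♠♠·█♧♠?
███???????
███???????

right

██♧··♧♧???
██·♠♧··♧♢?
██♧♠♧♧♠♧♠?
██·♧··♧♠█?
███♢·♧█♢♧?
██♧·♧★█♧♠?
██♧♧♠·♧♧??
██♠♠·█♧♠??
██????????
██????????

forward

██????????
██♧··♧♧???
██·♠♧··♧♢?
██♧♠♧♧♠♧♠?
██·♧··♧♠█?
███♢·★█♢♧?
██♧·♧♧█♧♠?
██♧♧♠·♧♧??
██♠♠·█♧♠??
██????????

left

███???????
███♧··♧♧??
███·♠♧··♧♢
███♧♠♧♧♠♧♠
███·♧··♧♠█
████♢★♧█♢♧
███♧·♧♧█♧♠
███♧♧♠·♧♧?
███♠♠·█♧♠?
███???????

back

███♧··♧♧??
███·♠♧··♧♢
███♧♠♧♧♠♧♠
███·♧··♧♠█
████♢·♧█♢♧
███♧·★♧█♧♠
███♧♧♠·♧♧?
███♠♠·█♧♠?
███???????
███???????

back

███·♠♧··♧♢
███♧♠♧♧♠♧♠
███·♧··♧♠█
████♢·♧█♢♧
███♧·♧♧█♧♠
███♧♧★·♧♧?
███♠♠·█♧♠?
███♧♧♧♧♠??
███???????
██████████

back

███♧♠♧♧♠♧♠
███·♧··♧♠█
████♢·♧█♢♧
███♧·♧♧█♧♠
███♧♧♠·♧♧?
███♠♠★█♧♠?
███♧♧♧♧♠??
███♧♧·♧♧??
██████████
██████████

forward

███·♠♧··♧♢
███♧♠♧♧♠♧♠
███·♧··♧♠█
████♢·♧█♢♧
███♧·♧♧█♧♠
███♧♧★·♧♧?
███♠♠·█♧♠?
███♧♧♧♧♠??
███♧♧·♧♧??
██████████

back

███♧♠♧♧♠♧♠
███·♧··♧♠█
████♢·♧█♢♧
███♧·♧♧█♧♠
███♧♧♠·♧♧?
███♠♠★█♧♠?
███♧♧♧♧♠??
███♧♧·♧♧??
██████████
██████████

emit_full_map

♧··♧♧??
·♠♧··♧♢
♧♠♧♧♠♧♠
·♧··♧♠█
█♢·♧█♢♧
♧·♧♧█♧♠
♧♧♠·♧♧?
♠♠★█♧♠?
♧♧♧♧♠??
♧♧·♧♧??

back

███·♧··♧♠█
████♢·♧█♢♧
███♧·♧♧█♧♠
███♧♧♠·♧♧?
███♠♠·█♧♠?
███♧♧★♧♠??
███♧♧·♧♧??
██████████
██████████
██████████

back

████♢·♧█♢♧
███♧·♧♧█♧♠
███♧♧♠·♧♧?
███♠♠·█♧♠?
███♧♧♧♧♠??
███♧♧★♧♧??
██████████
██████████
██████████
██████████

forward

███·♧··♧♠█
████♢·♧█♢♧
███♧·♧♧█♧♠
███♧♧♠·♧♧?
███♠♠·█♧♠?
███♧♧★♧♠??
███♧♧·♧♧??
██████████
██████████
██████████

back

████♢·♧█♢♧
███♧·♧♧█♧♠
███♧♧♠·♧♧?
███♠♠·█♧♠?
███♧♧♧♧♠??
███♧♧★♧♧??
██████████
██████████
██████████
██████████

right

███♢·♧█♢♧?
██♧·♧♧█♧♠?
██♧♧♠·♧♧??
██♠♠·█♧♠??
██♧♧♧♧♠♧??
██♧♧·★♧♢??
██████████
██████████
██████████
██████████

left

████♢·♧█♢♧
███♧·♧♧█♧♠
███♧♧♠·♧♧?
███♠♠·█♧♠?
███♧♧♧♧♠♧?
███♧♧★♧♧♢?
██████████
██████████
██████████
██████████

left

█████♢·♧█♢
████♧·♧♧█♧
████♧♧♠·♧♧
████♠♠·█♧♠
████♧♧♧♧♠♧
████♧★·♧♧♢
██████████
██████████
██████████
██████████

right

████♢·♧█♢♧
███♧·♧♧█♧♠
███♧♧♠·♧♧?
███♠♠·█♧♠?
███♧♧♧♧♠♧?
███♧♧★♧♧♢?
██████████
██████████
██████████
██████████

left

█████♢·♧█♢
████♧·♧♧█♧
████♧♧♠·♧♧
████♠♠·█♧♠
████♧♧♧♧♠♧
████♧★·♧♧♢
██████████
██████████
██████████
██████████

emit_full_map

♧··♧♧??
·♠♧··♧♢
♧♠♧♧♠♧♠
·♧··♧♠█
█♢·♧█♢♧
♧·♧♧█♧♠
♧♧♠·♧♧?
♠♠·█♧♠?
♧♧♧♧♠♧?
♧★·♧♧♢?


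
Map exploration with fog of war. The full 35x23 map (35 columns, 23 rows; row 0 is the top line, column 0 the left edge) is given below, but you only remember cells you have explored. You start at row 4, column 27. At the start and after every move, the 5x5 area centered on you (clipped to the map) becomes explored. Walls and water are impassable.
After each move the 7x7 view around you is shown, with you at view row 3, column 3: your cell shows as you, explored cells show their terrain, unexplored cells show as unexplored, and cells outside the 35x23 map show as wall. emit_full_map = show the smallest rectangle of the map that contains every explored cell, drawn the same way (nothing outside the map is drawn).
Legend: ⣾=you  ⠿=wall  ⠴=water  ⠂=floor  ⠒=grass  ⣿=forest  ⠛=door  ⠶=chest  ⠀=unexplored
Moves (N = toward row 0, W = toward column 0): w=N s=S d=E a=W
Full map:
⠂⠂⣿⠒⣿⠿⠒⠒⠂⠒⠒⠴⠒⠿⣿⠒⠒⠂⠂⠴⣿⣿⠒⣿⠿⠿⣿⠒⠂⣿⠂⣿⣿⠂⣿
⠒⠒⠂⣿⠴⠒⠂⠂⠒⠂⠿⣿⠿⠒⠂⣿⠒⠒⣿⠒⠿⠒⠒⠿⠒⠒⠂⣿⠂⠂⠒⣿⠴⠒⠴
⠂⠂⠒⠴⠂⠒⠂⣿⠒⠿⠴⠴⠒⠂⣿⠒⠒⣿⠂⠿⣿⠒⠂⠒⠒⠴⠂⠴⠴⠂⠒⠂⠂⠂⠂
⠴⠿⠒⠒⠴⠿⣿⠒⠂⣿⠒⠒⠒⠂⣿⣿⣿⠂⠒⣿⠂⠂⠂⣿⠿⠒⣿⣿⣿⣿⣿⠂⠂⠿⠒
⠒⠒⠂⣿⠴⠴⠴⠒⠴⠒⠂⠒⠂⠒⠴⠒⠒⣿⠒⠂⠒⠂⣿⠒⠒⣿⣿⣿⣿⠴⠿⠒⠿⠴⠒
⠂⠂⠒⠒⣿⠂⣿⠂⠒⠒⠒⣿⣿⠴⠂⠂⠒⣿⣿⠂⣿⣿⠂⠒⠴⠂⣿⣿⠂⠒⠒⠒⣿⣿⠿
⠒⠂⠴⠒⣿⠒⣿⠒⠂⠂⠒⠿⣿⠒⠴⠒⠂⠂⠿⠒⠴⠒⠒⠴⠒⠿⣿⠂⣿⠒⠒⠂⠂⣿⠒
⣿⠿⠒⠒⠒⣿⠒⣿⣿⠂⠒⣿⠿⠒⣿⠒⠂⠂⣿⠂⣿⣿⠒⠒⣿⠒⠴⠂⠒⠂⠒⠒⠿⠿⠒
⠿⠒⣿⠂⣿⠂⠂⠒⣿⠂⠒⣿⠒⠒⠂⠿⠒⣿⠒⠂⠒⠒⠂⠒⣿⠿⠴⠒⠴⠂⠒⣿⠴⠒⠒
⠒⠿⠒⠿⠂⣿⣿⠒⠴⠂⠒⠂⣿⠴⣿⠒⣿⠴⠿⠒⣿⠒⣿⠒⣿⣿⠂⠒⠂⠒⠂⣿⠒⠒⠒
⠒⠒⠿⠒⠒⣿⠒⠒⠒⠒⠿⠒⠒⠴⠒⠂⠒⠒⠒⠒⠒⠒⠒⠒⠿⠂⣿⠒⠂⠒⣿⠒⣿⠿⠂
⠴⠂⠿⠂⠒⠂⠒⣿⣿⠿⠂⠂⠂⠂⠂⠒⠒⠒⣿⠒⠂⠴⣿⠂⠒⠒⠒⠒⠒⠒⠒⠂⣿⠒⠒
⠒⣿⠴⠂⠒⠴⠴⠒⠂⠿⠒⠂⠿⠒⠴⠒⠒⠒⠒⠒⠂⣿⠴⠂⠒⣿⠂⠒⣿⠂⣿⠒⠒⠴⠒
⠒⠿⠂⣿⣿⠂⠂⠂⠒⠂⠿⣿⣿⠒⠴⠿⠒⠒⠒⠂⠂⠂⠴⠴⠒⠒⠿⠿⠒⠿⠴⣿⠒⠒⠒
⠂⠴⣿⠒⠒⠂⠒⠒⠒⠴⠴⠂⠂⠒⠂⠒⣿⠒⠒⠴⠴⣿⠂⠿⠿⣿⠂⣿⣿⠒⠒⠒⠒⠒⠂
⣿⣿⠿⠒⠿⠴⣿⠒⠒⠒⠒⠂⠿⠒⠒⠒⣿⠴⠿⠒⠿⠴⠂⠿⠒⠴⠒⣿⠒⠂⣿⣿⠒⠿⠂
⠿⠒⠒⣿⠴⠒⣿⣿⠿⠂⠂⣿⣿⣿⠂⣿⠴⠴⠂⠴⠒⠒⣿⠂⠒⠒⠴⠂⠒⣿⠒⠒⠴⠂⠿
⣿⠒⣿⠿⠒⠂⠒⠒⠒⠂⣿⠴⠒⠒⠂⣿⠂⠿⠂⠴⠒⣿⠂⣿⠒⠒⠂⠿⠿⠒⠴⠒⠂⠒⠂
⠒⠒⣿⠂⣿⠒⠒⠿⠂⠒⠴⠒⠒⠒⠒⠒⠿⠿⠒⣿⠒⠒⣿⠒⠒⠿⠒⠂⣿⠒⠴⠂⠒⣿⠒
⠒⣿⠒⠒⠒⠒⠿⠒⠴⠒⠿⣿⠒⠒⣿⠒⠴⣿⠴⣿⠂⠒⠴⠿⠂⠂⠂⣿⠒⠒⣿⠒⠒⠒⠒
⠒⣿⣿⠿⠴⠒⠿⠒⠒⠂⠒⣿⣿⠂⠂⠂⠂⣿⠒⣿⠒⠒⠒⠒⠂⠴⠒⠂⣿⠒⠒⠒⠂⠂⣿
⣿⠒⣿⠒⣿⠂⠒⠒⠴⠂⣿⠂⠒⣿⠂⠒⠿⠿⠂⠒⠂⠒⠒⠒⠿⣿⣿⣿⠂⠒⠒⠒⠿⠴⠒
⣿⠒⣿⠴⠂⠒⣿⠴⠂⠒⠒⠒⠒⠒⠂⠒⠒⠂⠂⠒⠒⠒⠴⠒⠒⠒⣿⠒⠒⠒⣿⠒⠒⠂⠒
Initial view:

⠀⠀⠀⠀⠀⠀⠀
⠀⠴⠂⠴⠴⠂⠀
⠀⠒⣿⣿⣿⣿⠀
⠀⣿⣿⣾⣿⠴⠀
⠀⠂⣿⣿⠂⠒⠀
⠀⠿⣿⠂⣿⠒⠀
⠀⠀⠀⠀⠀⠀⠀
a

⠀⠀⠀⠀⠀⠀⠀
⠀⠒⠴⠂⠴⠴⠂
⠀⠿⠒⣿⣿⣿⣿
⠀⠒⣿⣾⣿⣿⠴
⠀⠴⠂⣿⣿⠂⠒
⠀⠒⠿⣿⠂⣿⠒
⠀⠀⠀⠀⠀⠀⠀

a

⠀⠀⠀⠀⠀⠀⠀
⠀⠒⠒⠴⠂⠴⠴
⠀⣿⠿⠒⣿⣿⣿
⠀⠒⠒⣾⣿⣿⣿
⠀⠒⠴⠂⣿⣿⠂
⠀⠴⠒⠿⣿⠂⣿
⠀⠀⠀⠀⠀⠀⠀

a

⠀⠀⠀⠀⠀⠀⠀
⠀⠂⠒⠒⠴⠂⠴
⠀⠂⣿⠿⠒⣿⣿
⠀⣿⠒⣾⣿⣿⣿
⠀⠂⠒⠴⠂⣿⣿
⠀⠒⠴⠒⠿⣿⠂
⠀⠀⠀⠀⠀⠀⠀

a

⠀⠀⠀⠀⠀⠀⠀
⠀⠒⠂⠒⠒⠴⠂
⠀⠂⠂⣿⠿⠒⣿
⠀⠂⣿⣾⠒⣿⣿
⠀⣿⠂⠒⠴⠂⣿
⠀⠒⠒⠴⠒⠿⣿
⠀⠀⠀⠀⠀⠀⠀

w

⠀⠀⠀⠀⠀⠀⠀
⠀⠒⠒⠿⠒⠒⠀
⠀⠒⠂⠒⠒⠴⠂
⠀⠂⠂⣾⠿⠒⣿
⠀⠂⣿⠒⠒⣿⣿
⠀⣿⠂⠒⠴⠂⣿
⠀⠒⠒⠴⠒⠿⣿

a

⠀⠀⠀⠀⠀⠀⠀
⠀⠿⠒⠒⠿⠒⠒
⠀⣿⠒⠂⠒⠒⠴
⠀⠂⠂⣾⣿⠿⠒
⠀⠒⠂⣿⠒⠒⣿
⠀⣿⣿⠂⠒⠴⠂
⠀⠀⠒⠒⠴⠒⠿

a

⠀⠀⠀⠀⠀⠀⠀
⠀⠒⠿⠒⠒⠿⠒
⠀⠿⣿⠒⠂⠒⠒
⠀⣿⠂⣾⠂⣿⠿
⠀⠂⠒⠂⣿⠒⠒
⠀⠂⣿⣿⠂⠒⠴
⠀⠀⠀⠒⠒⠴⠒

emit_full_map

⠒⠿⠒⠒⠿⠒⠒⠀⠀⠀⠀
⠿⣿⠒⠂⠒⠒⠴⠂⠴⠴⠂
⣿⠂⣾⠂⣿⠿⠒⣿⣿⣿⣿
⠂⠒⠂⣿⠒⠒⣿⣿⣿⣿⠴
⠂⣿⣿⠂⠒⠴⠂⣿⣿⠂⠒
⠀⠀⠒⠒⠴⠒⠿⣿⠂⣿⠒

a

⠀⠀⠀⠀⠀⠀⠀
⠀⣿⠒⠿⠒⠒⠿
⠀⠂⠿⣿⠒⠂⠒
⠀⠒⣿⣾⠂⠂⣿
⠀⠒⠂⠒⠂⣿⠒
⠀⣿⠂⣿⣿⠂⠒
⠀⠀⠀⠀⠒⠒⠴

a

⠀⠀⠀⠀⠀⠀⠀
⠀⠒⣿⠒⠿⠒⠒
⠀⣿⠂⠿⣿⠒⠂
⠀⠂⠒⣾⠂⠂⠂
⠀⣿⠒⠂⠒⠂⣿
⠀⣿⣿⠂⣿⣿⠂
⠀⠀⠀⠀⠀⠒⠒

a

⠀⠀⠀⠀⠀⠀⠀
⠀⠒⠒⣿⠒⠿⠒
⠀⠒⣿⠂⠿⣿⠒
⠀⣿⠂⣾⣿⠂⠂
⠀⠒⣿⠒⠂⠒⠂
⠀⠒⣿⣿⠂⣿⣿
⠀⠀⠀⠀⠀⠀⠒

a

⠀⠀⠀⠀⠀⠀⠀
⠀⣿⠒⠒⣿⠒⠿
⠀⠒⠒⣿⠂⠿⣿
⠀⣿⣿⣾⠒⣿⠂
⠀⠒⠒⣿⠒⠂⠒
⠀⠂⠒⣿⣿⠂⣿
⠀⠀⠀⠀⠀⠀⠀

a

⠀⠀⠀⠀⠀⠀⠀
⠀⠂⣿⠒⠒⣿⠒
⠀⣿⠒⠒⣿⠂⠿
⠀⣿⣿⣾⠂⠒⣿
⠀⠴⠒⠒⣿⠒⠂
⠀⠂⠂⠒⣿⣿⠂
⠀⠀⠀⠀⠀⠀⠀

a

⠀⠀⠀⠀⠀⠀⠀
⠀⠒⠂⣿⠒⠒⣿
⠀⠂⣿⠒⠒⣿⠂
⠀⠂⣿⣾⣿⠂⠒
⠀⠒⠴⠒⠒⣿⠒
⠀⠴⠂⠂⠒⣿⣿
⠀⠀⠀⠀⠀⠀⠀

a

⠀⠀⠀⠀⠀⠀⠀
⠀⠿⠒⠂⣿⠒⠒
⠀⠒⠂⣿⠒⠒⣿
⠀⠒⠂⣾⣿⣿⠂
⠀⠂⠒⠴⠒⠒⣿
⠀⣿⠴⠂⠂⠒⣿
⠀⠀⠀⠀⠀⠀⠀

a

⠀⠀⠀⠀⠀⠀⠀
⠀⣿⠿⠒⠂⣿⠒
⠀⠴⠒⠂⣿⠒⠒
⠀⠒⠒⣾⣿⣿⣿
⠀⠒⠂⠒⠴⠒⠒
⠀⣿⣿⠴⠂⠂⠒
⠀⠀⠀⠀⠀⠀⠀

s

⠀⣿⠿⠒⠂⣿⠒
⠀⠴⠒⠂⣿⠒⠒
⠀⠒⠒⠂⣿⣿⣿
⠀⠒⠂⣾⠴⠒⠒
⠀⣿⣿⠴⠂⠂⠒
⠀⠿⣿⠒⠴⠒⠀
⠀⠀⠀⠀⠀⠀⠀

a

⠀⠀⣿⠿⠒⠂⣿
⠀⠴⠴⠒⠂⣿⠒
⠀⠒⠒⠒⠂⣿⣿
⠀⠂⠒⣾⠒⠴⠒
⠀⠒⣿⣿⠴⠂⠂
⠀⠒⠿⣿⠒⠴⠒
⠀⠀⠀⠀⠀⠀⠀

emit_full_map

⠀⣿⠿⠒⠂⣿⠒⠒⣿⠒⠿⠒⠒⠿⠒⠒⠀⠀⠀⠀
⠴⠴⠒⠂⣿⠒⠒⣿⠂⠿⣿⠒⠂⠒⠒⠴⠂⠴⠴⠂
⠒⠒⠒⠂⣿⣿⣿⠂⠒⣿⠂⠂⠂⣿⠿⠒⣿⣿⣿⣿
⠂⠒⣾⠒⠴⠒⠒⣿⠒⠂⠒⠂⣿⠒⠒⣿⣿⣿⣿⠴
⠒⣿⣿⠴⠂⠂⠒⣿⣿⠂⣿⣿⠂⠒⠴⠂⣿⣿⠂⠒
⠒⠿⣿⠒⠴⠒⠀⠀⠀⠀⠀⠒⠒⠴⠒⠿⣿⠂⣿⠒

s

⠀⠴⠴⠒⠂⣿⠒
⠀⠒⠒⠒⠂⣿⣿
⠀⠂⠒⠂⠒⠴⠒
⠀⠒⣿⣾⠴⠂⠂
⠀⠒⠿⣿⠒⠴⠒
⠀⠒⣿⠿⠒⣿⠀
⠀⠀⠀⠀⠀⠀⠀

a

⠀⠀⠴⠴⠒⠂⣿
⠀⣿⠒⠒⠒⠂⣿
⠀⠒⠂⠒⠂⠒⠴
⠀⠒⠒⣾⣿⠴⠂
⠀⠂⠒⠿⣿⠒⠴
⠀⠂⠒⣿⠿⠒⣿
⠀⠀⠀⠀⠀⠀⠀

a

⠀⠀⠀⠴⠴⠒⠂
⠀⠂⣿⠒⠒⠒⠂
⠀⠴⠒⠂⠒⠂⠒
⠀⠒⠒⣾⣿⣿⠴
⠀⠂⠂⠒⠿⣿⠒
⠀⣿⠂⠒⣿⠿⠒
⠀⠀⠀⠀⠀⠀⠀

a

⠀⠀⠀⠀⠴⠴⠒
⠀⠒⠂⣿⠒⠒⠒
⠀⠒⠴⠒⠂⠒⠂
⠀⠂⠒⣾⠒⣿⣿
⠀⠒⠂⠂⠒⠿⣿
⠀⣿⣿⠂⠒⣿⠿
⠀⠀⠀⠀⠀⠀⠀

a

⠀⠀⠀⠀⠀⠴⠴
⠀⣿⠒⠂⣿⠒⠒
⠀⠴⠒⠴⠒⠂⠒
⠀⣿⠂⣾⠒⠒⣿
⠀⣿⠒⠂⠂⠒⠿
⠀⠒⣿⣿⠂⠒⣿
⠀⠀⠀⠀⠀⠀⠀

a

⠀⠀⠀⠀⠀⠀⠴
⠀⠿⣿⠒⠂⣿⠒
⠀⠴⠴⠒⠴⠒⠂
⠀⠂⣿⣾⠒⠒⠒
⠀⠒⣿⠒⠂⠂⠒
⠀⣿⠒⣿⣿⠂⠒
⠀⠀⠀⠀⠀⠀⠀

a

⠀⠀⠀⠀⠀⠀⠀
⠀⠴⠿⣿⠒⠂⣿
⠀⠴⠴⠴⠒⠴⠒
⠀⣿⠂⣾⠂⠒⠒
⠀⣿⠒⣿⠒⠂⠂
⠀⠒⣿⠒⣿⣿⠂
⠀⠀⠀⠀⠀⠀⠀

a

⠀⠀⠀⠀⠀⠀⠀
⠀⠒⠴⠿⣿⠒⠂
⠀⣿⠴⠴⠴⠒⠴
⠀⠒⣿⣾⣿⠂⠒
⠀⠒⣿⠒⣿⠒⠂
⠀⠒⠒⣿⠒⣿⣿
⠀⠀⠀⠀⠀⠀⠀

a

⠀⠀⠀⠀⠀⠀⠀
⠀⠒⠒⠴⠿⣿⠒
⠀⠂⣿⠴⠴⠴⠒
⠀⠒⠒⣾⠂⣿⠂
⠀⠴⠒⣿⠒⣿⠒
⠀⠒⠒⠒⣿⠒⣿
⠀⠀⠀⠀⠀⠀⠀

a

⠀⠀⠀⠀⠀⠀⠀
⠀⠿⠒⠒⠴⠿⣿
⠀⠒⠂⣿⠴⠴⠴
⠀⠂⠒⣾⣿⠂⣿
⠀⠂⠴⠒⣿⠒⣿
⠀⠿⠒⠒⠒⣿⠒
⠀⠀⠀⠀⠀⠀⠀

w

⠀⠀⠀⠀⠀⠀⠀
⠀⠂⠒⠴⠂⠒⠀
⠀⠿⠒⠒⠴⠿⣿
⠀⠒⠂⣾⠴⠴⠴
⠀⠂⠒⠒⣿⠂⣿
⠀⠂⠴⠒⣿⠒⣿
⠀⠿⠒⠒⠒⣿⠒

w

⠀⠀⠀⠀⠀⠀⠀
⠀⠒⠂⣿⠴⠒⠀
⠀⠂⠒⠴⠂⠒⠀
⠀⠿⠒⣾⠴⠿⣿
⠀⠒⠂⣿⠴⠴⠴
⠀⠂⠒⠒⣿⠂⣿
⠀⠂⠴⠒⣿⠒⣿

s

⠀⠒⠂⣿⠴⠒⠀
⠀⠂⠒⠴⠂⠒⠀
⠀⠿⠒⠒⠴⠿⣿
⠀⠒⠂⣾⠴⠴⠴
⠀⠂⠒⠒⣿⠂⣿
⠀⠂⠴⠒⣿⠒⣿
⠀⠿⠒⠒⠒⣿⠒

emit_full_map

⠒⠂⣿⠴⠒⠀⠀⠀⠀⠀⣿⠿⠒⠂⣿⠒⠒⣿⠒⠿⠒⠒⠿⠒⠒⠀⠀⠀⠀
⠂⠒⠴⠂⠒⠀⠀⠀⠀⠴⠴⠒⠂⣿⠒⠒⣿⠂⠿⣿⠒⠂⠒⠒⠴⠂⠴⠴⠂
⠿⠒⠒⠴⠿⣿⠒⠂⣿⠒⠒⠒⠂⣿⣿⣿⠂⠒⣿⠂⠂⠂⣿⠿⠒⣿⣿⣿⣿
⠒⠂⣾⠴⠴⠴⠒⠴⠒⠂⠒⠂⠒⠴⠒⠒⣿⠒⠂⠒⠂⣿⠒⠒⣿⣿⣿⣿⠴
⠂⠒⠒⣿⠂⣿⠂⠒⠒⠒⣿⣿⠴⠂⠂⠒⣿⣿⠂⣿⣿⠂⠒⠴⠂⣿⣿⠂⠒
⠂⠴⠒⣿⠒⣿⠒⠂⠂⠒⠿⣿⠒⠴⠒⠀⠀⠀⠀⠀⠒⠒⠴⠒⠿⣿⠂⣿⠒
⠿⠒⠒⠒⣿⠒⣿⣿⠂⠒⣿⠿⠒⣿⠀⠀⠀⠀⠀⠀⠀⠀⠀⠀⠀⠀⠀⠀⠀


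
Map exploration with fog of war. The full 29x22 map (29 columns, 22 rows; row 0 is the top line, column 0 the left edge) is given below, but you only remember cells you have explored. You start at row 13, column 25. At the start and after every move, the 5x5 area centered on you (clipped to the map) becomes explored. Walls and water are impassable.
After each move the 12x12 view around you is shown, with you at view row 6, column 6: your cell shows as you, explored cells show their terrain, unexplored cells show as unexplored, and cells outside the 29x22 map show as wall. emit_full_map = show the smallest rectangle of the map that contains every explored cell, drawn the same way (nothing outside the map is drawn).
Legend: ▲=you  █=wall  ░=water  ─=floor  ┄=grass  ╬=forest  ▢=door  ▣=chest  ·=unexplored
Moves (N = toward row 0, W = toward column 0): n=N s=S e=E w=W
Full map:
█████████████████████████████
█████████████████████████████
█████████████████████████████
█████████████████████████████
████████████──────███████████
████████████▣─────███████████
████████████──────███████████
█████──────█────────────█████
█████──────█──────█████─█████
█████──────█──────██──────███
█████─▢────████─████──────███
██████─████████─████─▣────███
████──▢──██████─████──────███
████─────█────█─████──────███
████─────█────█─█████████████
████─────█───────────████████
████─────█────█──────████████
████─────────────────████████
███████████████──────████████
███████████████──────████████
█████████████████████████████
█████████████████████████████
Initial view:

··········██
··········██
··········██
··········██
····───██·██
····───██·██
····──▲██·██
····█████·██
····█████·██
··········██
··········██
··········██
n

··········██
··········██
··········██
··········██
····───██·██
····───██·██
····──▲██·██
····───██·██
····█████·██
····█████·██
··········██
··········██

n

··········██
··········██
··········██
··········██
····───██·██
····───██·██
····──▲██·██
····───██·██
····───██·██
····█████·██
····█████·██
··········██

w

···········█
···········█
···········█
···········█
····────██·█
····────██·█
····──▲─██·█
····────██·█
····────██·█
·····█████·█
·····█████·█
···········█

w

············
············
············
············
····─────██·
····─────██·
····▣─▲──██·
····─────██·
····─────██·
······█████·
······█████·
············

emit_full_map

─────██
─────██
▣─▲──██
─────██
─────██
··█████
··█████

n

············
············
············
············
····██─██···
····─────██·
····──▲──██·
····▣────██·
····─────██·
····─────██·
······█████·
······█████·

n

············
············
············
············
····───██···
····██─██···
····──▲──██·
····─────██·
····▣────██·
····─────██·
····─────██·
······█████·

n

············
············
············
············
····█████···
····───██···
····██▲██···
····─────██·
····─────██·
····▣────██·
····─────██·
····─────██·

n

············
············
············
············
····█████···
····█████···
····──▲██···
····██─██···
····─────██·
····─────██·
····▣────██·
····─────██·

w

············
············
············
············
····██████··
····██████··
····──▲─██··
····███─██··
····──────██
·····─────██
·····▣────██
·····─────██

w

············
············
············
············
····███████·
····███████·
····──▲──██·
····████─██·
····█──────█
······─────█
······▣────█
······─────█

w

············
············
············
············
····████████
····████████
····──▲───██
····█████─██
····██──────
·······─────
·······▣────
·······─────

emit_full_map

████████··
████████··
──▲───██··
█████─██··
██──────██
···─────██
···▣────██
···─────██
···─────██
·····█████
·····█████

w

············
············
············
············
····─███████
····─███████
····──▲────█
····─█████─█
····─██─────
········────
········▣───
········────

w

············
············
············
············
····──██████
····──██████
····──▲─────
····──█████─
····──██────
·········───
·········▣──
·········───

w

············
············
············
············
····───█████
····───█████
····──▲─────
····───█████
····───██───
··········──
··········▣─
··········──

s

············
············
············
····───█████
····───█████
····────────
····──▲█████
····───██───
····─████·──
··········▣─
··········──
··········──

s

············
············
····───█████
····───█████
····────────
····───█████
····──▲██───
····─████·──
····─████·▣─
··········──
··········──
············

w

············
············
·····───████
·····───████
····────────
····────████
····──▲─██──
····█─████·─
····█─████·▣
···········─
···········─
············

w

············
············
······───███
······───███
····────────
····─────███
····──▲──██─
····██─████·
····██─████·
············
············
············

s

············
······───███
······───███
····────────
····─────███
····─────██─
····██▲████·
····██─████·
····██─██···
············
············
············

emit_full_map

··───████████··
··───████████··
───────────██··
─────█████─██··
─────██──────██
██▲████·─────██
██─████·▣────██
██─██···─────██
········─────██
··········█████
··········█████

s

······───███
······───███
····────────
····─────███
····─────██─
····██─████·
····██▲████·
····██─██···
····─█─██···
············
············
············

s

······───███
····────────
····─────███
····─────██─
····██─████·
····██─████·
····██▲██···
····─█─██···
····─█─██···
············
············
············

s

····────────
····─────███
····─────██─
····██─████·
····██─████·
····██─██···
····─█▲██···
····─█─██···
····─────···
············
············
············

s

····─────███
····─────██─
····██─████·
····██─████·
····██─██···
····─█─██···
····─█▲██···
····─────···
····─█───···
············
············
············

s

····─────██─
····██─████·
····██─████·
····██─██···
····─█─██···
····─█─██···
····──▲──···
····─█───···
····─────···
············
············
············

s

····██─████·
····██─████·
····██─██···
····─█─██···
····─█─██···
····─────···
····─█▲──···
····─────···
····██───···
············
············
············

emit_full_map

··───████████··
··───████████··
───────────██··
─────█████─██··
─────██──────██
██─████·─────██
██─████·▣────██
██─██···─────██
─█─██···─────██
─█─██·····█████
─────·····█████
─█▲──··········
─────··········
██───··········


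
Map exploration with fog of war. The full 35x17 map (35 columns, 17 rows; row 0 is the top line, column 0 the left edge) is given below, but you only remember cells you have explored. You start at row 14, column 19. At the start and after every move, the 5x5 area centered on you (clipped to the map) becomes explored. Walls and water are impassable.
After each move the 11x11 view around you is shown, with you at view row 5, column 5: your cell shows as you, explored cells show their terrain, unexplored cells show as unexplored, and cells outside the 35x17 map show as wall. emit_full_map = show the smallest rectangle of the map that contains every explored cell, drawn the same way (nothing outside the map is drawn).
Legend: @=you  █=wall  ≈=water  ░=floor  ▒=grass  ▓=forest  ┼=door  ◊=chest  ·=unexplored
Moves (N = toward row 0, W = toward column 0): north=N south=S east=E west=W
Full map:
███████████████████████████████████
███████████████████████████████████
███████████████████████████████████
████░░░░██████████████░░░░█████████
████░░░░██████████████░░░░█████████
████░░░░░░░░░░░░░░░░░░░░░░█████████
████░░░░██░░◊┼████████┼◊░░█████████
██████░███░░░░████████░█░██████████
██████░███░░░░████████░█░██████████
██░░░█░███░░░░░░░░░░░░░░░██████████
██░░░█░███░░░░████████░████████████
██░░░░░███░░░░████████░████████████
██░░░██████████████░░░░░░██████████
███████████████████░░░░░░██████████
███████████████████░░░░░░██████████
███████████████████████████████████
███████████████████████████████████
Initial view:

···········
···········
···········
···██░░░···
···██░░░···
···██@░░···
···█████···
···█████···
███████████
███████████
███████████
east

···········
···········
···········
··██░░░░···
··██░░░░···
··██░@░░···
··██████···
··██████···
███████████
███████████
███████████

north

···········
···········
···········
···████░···
··██░░░░···
··██░@░░···
··██░░░░···
··██████···
··██████···
███████████
███████████

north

···········
···········
···········
···████░···
···████░···
··██░@░░···
··██░░░░···
··██░░░░···
··██████···
··██████···
███████████

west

···········
···········
···········
···█████░··
···█████░··
···██@░░░··
···██░░░░··
···██░░░░··
···██████··
···██████··
███████████

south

···········
···········
···█████░··
···█████░··
···██░░░░··
···██@░░░··
···██░░░░··
···██████··
···██████··
███████████
███████████

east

···········
···········
··█████░···
··█████░···
··██░░░░···
··██░@░░···
··██░░░░···
··██████···
··██████···
███████████
███████████

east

···········
···········
·█████░····
·█████░█···
·██░░░░░···
·██░░@░░···
·██░░░░░···
·███████···
·██████····
███████████
███████████

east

···········
···········
█████░·····
█████░██···
██░░░░░░···
██░░░@░░···
██░░░░░░···
████████···
██████·····
███████████
███████████

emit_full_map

█████░··
█████░██
██░░░░░░
██░░░@░░
██░░░░░░
████████
██████··

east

···········
···········
████░······
████░███···
█░░░░░░█···
█░░░░@░█···
█░░░░░░█···
████████···
█████······
███████████
███████████

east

···········
···········
███░·······
███░████···
░░░░░░██···
░░░░░@██···
░░░░░░██···
████████···
████·······
███████████
███████████

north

···········
···········
···········
███░████···
███░████···
░░░░░@██···
░░░░░░██···
░░░░░░██···
████████···
████·······
███████████

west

···········
···········
···········
████░████··
████░████··
█░░░░@░██··
█░░░░░░██··
█░░░░░░██··
█████████··
█████······
███████████

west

···········
···········
···········
█████░████·
█████░████·
██░░░@░░██·
██░░░░░░██·
██░░░░░░██·
██████████·
██████·····
███████████

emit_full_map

█████░████
█████░████
██░░░@░░██
██░░░░░░██
██░░░░░░██
██████████
██████····

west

···········
···········
···········
·█████░████
·█████░████
·██░░@░░░██
·██░░░░░░██
·██░░░░░░██
·██████████
·██████····
███████████

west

···········
···········
···········
··█████░███
··█████░███
··██░@░░░░█
··██░░░░░░█
··██░░░░░░█
··█████████
··██████···
███████████

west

···········
···········
···········
···█████░██
···█████░██
···██@░░░░░
···██░░░░░░
···██░░░░░░
···████████
···██████··
███████████

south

···········
···········
···█████░██
···█████░██
···██░░░░░░
···██@░░░░░
···██░░░░░░
···████████
···██████··
███████████
███████████

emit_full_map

█████░████
█████░████
██░░░░░░██
██@░░░░░██
██░░░░░░██
██████████
██████····

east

···········
···········
··█████░███
··█████░███
··██░░░░░░█
··██░@░░░░█
··██░░░░░░█
··█████████
··██████···
███████████
███████████

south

···········
··█████░███
··█████░███
··██░░░░░░█
··██░░░░░░█
··██░@░░░░█
··█████████
··██████···
███████████
███████████
███████████

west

···········
···█████░██
···█████░██
···██░░░░░░
···██░░░░░░
···██@░░░░░
···████████
···██████··
███████████
███████████
███████████

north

···········
···········
···█████░██
···█████░██
···██░░░░░░
···██@░░░░░
···██░░░░░░
···████████
···██████··
███████████
███████████

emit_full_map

█████░████
█████░████
██░░░░░░██
██@░░░░░██
██░░░░░░██
██████████
██████····

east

···········
···········
··█████░███
··█████░███
··██░░░░░░█
··██░@░░░░█
··██░░░░░░█
··█████████
··██████···
███████████
███████████

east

···········
···········
·█████░████
·█████░████
·██░░░░░░██
·██░░@░░░██
·██░░░░░░██
·██████████
·██████····
███████████
███████████

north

···········
···········
···········
·█████░████
·█████░████
·██░░@░░░██
·██░░░░░░██
·██░░░░░░██
·██████████
·██████····
███████████

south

···········
···········
·█████░████
·█████░████
·██░░░░░░██
·██░░@░░░██
·██░░░░░░██
·██████████
·██████····
███████████
███████████
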